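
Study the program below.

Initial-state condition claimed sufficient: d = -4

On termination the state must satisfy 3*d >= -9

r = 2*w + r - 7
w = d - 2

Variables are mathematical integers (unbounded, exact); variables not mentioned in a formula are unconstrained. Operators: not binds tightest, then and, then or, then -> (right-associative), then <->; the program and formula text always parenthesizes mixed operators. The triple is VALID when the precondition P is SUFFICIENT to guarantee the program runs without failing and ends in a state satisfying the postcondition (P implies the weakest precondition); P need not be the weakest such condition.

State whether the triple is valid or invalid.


Working backward. After the program, 3*d >= -9 must hold.
Before w := d - 2: 3*d >= -9
Before r := 2*w + r - 7: 3*d >= -9
The weakest precondition is 3*d >= -9.
Check whether d = -4 implies it.
Countermodel: at the initial state d = -4, the precondition holds but the weakest precondition fails.
Answer: invalid


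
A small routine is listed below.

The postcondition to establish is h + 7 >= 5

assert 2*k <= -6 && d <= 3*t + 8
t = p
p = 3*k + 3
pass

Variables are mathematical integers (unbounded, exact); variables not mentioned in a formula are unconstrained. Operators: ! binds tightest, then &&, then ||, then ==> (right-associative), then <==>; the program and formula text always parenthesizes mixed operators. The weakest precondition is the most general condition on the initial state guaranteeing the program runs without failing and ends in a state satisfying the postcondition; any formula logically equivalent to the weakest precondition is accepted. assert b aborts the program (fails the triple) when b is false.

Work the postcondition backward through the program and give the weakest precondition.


Working backward. After the program, the postcondition h + 7 >= 5 must hold; in canonical form it is h >= -2.
Before skip: h >= -2
Before p := 3*k + 3: h >= -2
Before t := p: h >= -2
Before assert 2*k <= -6 && d <= 3*t + 8: 2*k <= -6 && d <= 3*t + 8 && h >= -2
Answer: WP = 2*k <= -6 && d <= 3*t + 8 && h >= -2


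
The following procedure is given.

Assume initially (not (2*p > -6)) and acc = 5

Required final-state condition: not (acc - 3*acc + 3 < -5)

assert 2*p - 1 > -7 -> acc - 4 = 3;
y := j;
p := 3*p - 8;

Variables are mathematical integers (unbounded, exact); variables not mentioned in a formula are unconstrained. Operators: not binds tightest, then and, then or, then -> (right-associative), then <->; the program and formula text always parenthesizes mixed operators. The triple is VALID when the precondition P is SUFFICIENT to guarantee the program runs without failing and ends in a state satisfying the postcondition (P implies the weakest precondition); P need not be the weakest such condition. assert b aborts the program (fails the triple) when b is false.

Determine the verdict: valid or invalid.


Working backward. After the program, the postcondition not (acc - 3*acc + 3 < -5) must hold; in canonical form it is not (2*acc > 8).
Before p := 3*p - 8: not (2*acc > 8)
Before y := j: not (2*acc > 8)
Before assert 2*p - 1 > -7 -> acc - 4 = 3: (2*p > -6 -> acc = 7) and (not (2*acc > 8))
The weakest precondition is (2*p > -6 -> acc = 7) and (not (2*acc > 8)).
Check whether (not (2*p > -6)) and acc = 5 implies it.
Countermodel: at the initial state acc = 5, p = -3, the precondition holds but the weakest precondition fails.
Answer: invalid


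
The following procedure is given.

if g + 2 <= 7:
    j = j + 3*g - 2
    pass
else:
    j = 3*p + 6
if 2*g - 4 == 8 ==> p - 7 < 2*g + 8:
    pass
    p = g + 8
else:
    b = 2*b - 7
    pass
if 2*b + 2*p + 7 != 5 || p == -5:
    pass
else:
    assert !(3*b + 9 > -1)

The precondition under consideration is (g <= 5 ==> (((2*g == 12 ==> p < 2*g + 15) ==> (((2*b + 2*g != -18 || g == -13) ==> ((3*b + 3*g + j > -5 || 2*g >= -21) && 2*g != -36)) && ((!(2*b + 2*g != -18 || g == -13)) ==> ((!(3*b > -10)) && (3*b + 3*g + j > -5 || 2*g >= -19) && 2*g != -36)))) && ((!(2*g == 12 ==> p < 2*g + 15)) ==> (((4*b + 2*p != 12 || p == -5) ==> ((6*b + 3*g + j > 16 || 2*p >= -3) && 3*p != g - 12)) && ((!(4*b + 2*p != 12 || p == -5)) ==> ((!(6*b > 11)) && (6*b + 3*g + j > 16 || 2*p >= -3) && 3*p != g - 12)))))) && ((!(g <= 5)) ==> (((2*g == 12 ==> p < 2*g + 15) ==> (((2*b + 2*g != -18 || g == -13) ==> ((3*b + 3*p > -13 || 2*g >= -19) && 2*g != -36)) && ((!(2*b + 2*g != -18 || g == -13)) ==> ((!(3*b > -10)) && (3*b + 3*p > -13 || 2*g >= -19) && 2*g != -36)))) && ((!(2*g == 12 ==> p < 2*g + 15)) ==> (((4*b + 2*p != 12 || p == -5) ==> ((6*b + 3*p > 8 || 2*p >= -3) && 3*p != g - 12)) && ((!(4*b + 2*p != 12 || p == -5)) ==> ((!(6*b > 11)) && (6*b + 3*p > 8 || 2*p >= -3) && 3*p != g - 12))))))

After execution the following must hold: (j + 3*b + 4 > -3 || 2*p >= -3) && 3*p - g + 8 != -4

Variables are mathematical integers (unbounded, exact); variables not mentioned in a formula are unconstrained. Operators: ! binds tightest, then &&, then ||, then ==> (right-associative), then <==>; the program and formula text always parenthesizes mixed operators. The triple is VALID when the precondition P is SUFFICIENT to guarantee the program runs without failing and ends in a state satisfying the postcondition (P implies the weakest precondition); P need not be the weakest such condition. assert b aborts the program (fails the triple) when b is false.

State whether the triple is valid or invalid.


Working backward. After the program, the postcondition (j + 3*b + 4 > -3 || 2*p >= -3) && 3*p - g + 8 != -4 must hold; in canonical form it is (3*b + j > -7 || 2*p >= -3) && 3*p != g - 12.
Then branch requires (3*b + j > -7 || 2*p >= -3) && 3*p != g - 12; else branch requires (!(3*b > -10)) && (3*b + j > -7 || 2*p >= -3) && 3*p != g - 12.
Before the if: ((2*b + 2*p != -2 || p == -5) ==> ((3*b + j > -7 || 2*p >= -3) && 3*p != g - 12)) && ((!(2*b + 2*p != -2 || p == -5)) ==> ((!(3*b > -10)) && (3*b + j > -7 || 2*p >= -3) && 3*p != g - 12))
Then branch requires ((2*b + 2*g != -18 || g == -13) ==> ((3*b + j > -7 || 2*g >= -19) && 2*g != -36)) && ((!(2*b + 2*g != -18 || g == -13)) ==> ((!(3*b > -10)) && (3*b + j > -7 || 2*g >= -19) && 2*g != -36)); else branch requires ((4*b + 2*p != 12 || p == -5) ==> ((6*b + j > 14 || 2*p >= -3) && 3*p != g - 12)) && ((!(4*b + 2*p != 12 || p == -5)) ==> ((!(6*b > 11)) && (6*b + j > 14 || 2*p >= -3) && 3*p != g - 12)).
Before the if: ((2*g == 12 ==> p < 2*g + 15) ==> (((2*b + 2*g != -18 || g == -13) ==> ((3*b + j > -7 || 2*g >= -19) && 2*g != -36)) && ((!(2*b + 2*g != -18 || g == -13)) ==> ((!(3*b > -10)) && (3*b + j > -7 || 2*g >= -19) && 2*g != -36)))) && ((!(2*g == 12 ==> p < 2*g + 15)) ==> (((4*b + 2*p != 12 || p == -5) ==> ((6*b + j > 14 || 2*p >= -3) && 3*p != g - 12)) && ((!(4*b + 2*p != 12 || p == -5)) ==> ((!(6*b > 11)) && (6*b + j > 14 || 2*p >= -3) && 3*p != g - 12))))
Then branch requires ((2*g == 12 ==> p < 2*g + 15) ==> (((2*b + 2*g != -18 || g == -13) ==> ((3*b + 3*g + j > -5 || 2*g >= -19) && 2*g != -36)) && ((!(2*b + 2*g != -18 || g == -13)) ==> ((!(3*b > -10)) && (3*b + 3*g + j > -5 || 2*g >= -19) && 2*g != -36)))) && ((!(2*g == 12 ==> p < 2*g + 15)) ==> (((4*b + 2*p != 12 || p == -5) ==> ((6*b + 3*g + j > 16 || 2*p >= -3) && 3*p != g - 12)) && ((!(4*b + 2*p != 12 || p == -5)) ==> ((!(6*b > 11)) && (6*b + 3*g + j > 16 || 2*p >= -3) && 3*p != g - 12)))); else branch requires ((2*g == 12 ==> p < 2*g + 15) ==> (((2*b + 2*g != -18 || g == -13) ==> ((3*b + 3*p > -13 || 2*g >= -19) && 2*g != -36)) && ((!(2*b + 2*g != -18 || g == -13)) ==> ((!(3*b > -10)) && (3*b + 3*p > -13 || 2*g >= -19) && 2*g != -36)))) && ((!(2*g == 12 ==> p < 2*g + 15)) ==> (((4*b + 2*p != 12 || p == -5) ==> ((6*b + 3*p > 8 || 2*p >= -3) && 3*p != g - 12)) && ((!(4*b + 2*p != 12 || p == -5)) ==> ((!(6*b > 11)) && (6*b + 3*p > 8 || 2*p >= -3) && 3*p != g - 12)))).
Before the if: (g <= 5 ==> (((2*g == 12 ==> p < 2*g + 15) ==> (((2*b + 2*g != -18 || g == -13) ==> ((3*b + 3*g + j > -5 || 2*g >= -19) && 2*g != -36)) && ((!(2*b + 2*g != -18 || g == -13)) ==> ((!(3*b > -10)) && (3*b + 3*g + j > -5 || 2*g >= -19) && 2*g != -36)))) && ((!(2*g == 12 ==> p < 2*g + 15)) ==> (((4*b + 2*p != 12 || p == -5) ==> ((6*b + 3*g + j > 16 || 2*p >= -3) && 3*p != g - 12)) && ((!(4*b + 2*p != 12 || p == -5)) ==> ((!(6*b > 11)) && (6*b + 3*g + j > 16 || 2*p >= -3) && 3*p != g - 12)))))) && ((!(g <= 5)) ==> (((2*g == 12 ==> p < 2*g + 15) ==> (((2*b + 2*g != -18 || g == -13) ==> ((3*b + 3*p > -13 || 2*g >= -19) && 2*g != -36)) && ((!(2*b + 2*g != -18 || g == -13)) ==> ((!(3*b > -10)) && (3*b + 3*p > -13 || 2*g >= -19) && 2*g != -36)))) && ((!(2*g == 12 ==> p < 2*g + 15)) ==> (((4*b + 2*p != 12 || p == -5) ==> ((6*b + 3*p > 8 || 2*p >= -3) && 3*p != g - 12)) && ((!(4*b + 2*p != 12 || p == -5)) ==> ((!(6*b > 11)) && (6*b + 3*p > 8 || 2*p >= -3) && 3*p != g - 12))))))
The weakest precondition is (g <= 5 ==> (((2*g == 12 ==> p < 2*g + 15) ==> (((2*b + 2*g != -18 || g == -13) ==> ((3*b + 3*g + j > -5 || 2*g >= -19) && 2*g != -36)) && ((!(2*b + 2*g != -18 || g == -13)) ==> ((!(3*b > -10)) && (3*b + 3*g + j > -5 || 2*g >= -19) && 2*g != -36)))) && ((!(2*g == 12 ==> p < 2*g + 15)) ==> (((4*b + 2*p != 12 || p == -5) ==> ((6*b + 3*g + j > 16 || 2*p >= -3) && 3*p != g - 12)) && ((!(4*b + 2*p != 12 || p == -5)) ==> ((!(6*b > 11)) && (6*b + 3*g + j > 16 || 2*p >= -3) && 3*p != g - 12)))))) && ((!(g <= 5)) ==> (((2*g == 12 ==> p < 2*g + 15) ==> (((2*b + 2*g != -18 || g == -13) ==> ((3*b + 3*p > -13 || 2*g >= -19) && 2*g != -36)) && ((!(2*b + 2*g != -18 || g == -13)) ==> ((!(3*b > -10)) && (3*b + 3*p > -13 || 2*g >= -19) && 2*g != -36)))) && ((!(2*g == 12 ==> p < 2*g + 15)) ==> (((4*b + 2*p != 12 || p == -5) ==> ((6*b + 3*p > 8 || 2*p >= -3) && 3*p != g - 12)) && ((!(4*b + 2*p != 12 || p == -5)) ==> ((!(6*b > 11)) && (6*b + 3*p > 8 || 2*p >= -3) && 3*p != g - 12)))))).
Check whether (g <= 5 ==> (((2*g == 12 ==> p < 2*g + 15) ==> (((2*b + 2*g != -18 || g == -13) ==> ((3*b + 3*g + j > -5 || 2*g >= -21) && 2*g != -36)) && ((!(2*b + 2*g != -18 || g == -13)) ==> ((!(3*b > -10)) && (3*b + 3*g + j > -5 || 2*g >= -19) && 2*g != -36)))) && ((!(2*g == 12 ==> p < 2*g + 15)) ==> (((4*b + 2*p != 12 || p == -5) ==> ((6*b + 3*g + j > 16 || 2*p >= -3) && 3*p != g - 12)) && ((!(4*b + 2*p != 12 || p == -5)) ==> ((!(6*b > 11)) && (6*b + 3*g + j > 16 || 2*p >= -3) && 3*p != g - 12)))))) && ((!(g <= 5)) ==> (((2*g == 12 ==> p < 2*g + 15) ==> (((2*b + 2*g != -18 || g == -13) ==> ((3*b + 3*p > -13 || 2*g >= -19) && 2*g != -36)) && ((!(2*b + 2*g != -18 || g == -13)) ==> ((!(3*b > -10)) && (3*b + 3*p > -13 || 2*g >= -19) && 2*g != -36)))) && ((!(2*g == 12 ==> p < 2*g + 15)) ==> (((4*b + 2*p != 12 || p == -5) ==> ((6*b + 3*p > 8 || 2*p >= -3) && 3*p != g - 12)) && ((!(4*b + 2*p != 12 || p == -5)) ==> ((!(6*b > 11)) && (6*b + 3*p > 8 || 2*p >= -3) && 3*p != g - 12)))))) implies it.
Countermodel: at the initial state b = 5, g = -10, j = -32, p = -2, the precondition holds but the weakest precondition fails.
Answer: invalid


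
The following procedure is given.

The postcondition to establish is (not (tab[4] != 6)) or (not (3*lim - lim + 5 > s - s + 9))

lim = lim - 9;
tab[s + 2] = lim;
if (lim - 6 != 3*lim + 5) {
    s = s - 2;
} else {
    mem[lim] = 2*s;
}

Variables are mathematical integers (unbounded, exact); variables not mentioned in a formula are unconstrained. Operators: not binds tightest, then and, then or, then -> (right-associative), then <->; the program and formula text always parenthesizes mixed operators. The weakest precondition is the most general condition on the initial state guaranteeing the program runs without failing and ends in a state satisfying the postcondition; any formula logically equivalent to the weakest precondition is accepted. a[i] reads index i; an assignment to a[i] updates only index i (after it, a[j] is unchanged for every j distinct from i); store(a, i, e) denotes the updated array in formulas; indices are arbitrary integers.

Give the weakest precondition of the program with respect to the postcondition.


Working backward. After the program, the postcondition (not (tab[4] != 6)) or (not (3*lim - lim + 5 > s - s + 9)) must hold; in canonical form it is (not (tab[4] != 6)) or (not (2*lim > 4)).
Then branch requires (not (tab[4] != 6)) or (not (2*lim > 4)); else branch requires (not (tab[4] != 6)) or (not (2*lim > 4)).
Before the if: (2*lim != -11 -> ((not (tab[4] != 6)) or (not (2*lim > 4)))) and ((not (2*lim != -11)) -> ((not (tab[4] != 6)) or (not (2*lim > 4))))
Before tab[s + 2] := lim: (2*lim != -11 -> ((not (store(tab, s + 2, lim)[4] != 6)) or (not (2*lim > 4)))) and ((not (2*lim != -11)) -> ((not (store(tab, s + 2, lim)[4] != 6)) or (not (2*lim > 4))))
Before lim := lim - 9: (2*lim != 7 -> ((not (store(tab, s + 2, lim - 9)[4] != 6)) or (not (2*lim > 22)))) and ((not (2*lim != 7)) -> ((not (store(tab, s + 2, lim - 9)[4] != 6)) or (not (2*lim > 22))))
Answer: WP = (2*lim != 7 -> ((not (store(tab, s + 2, lim - 9)[4] != 6)) or (not (2*lim > 22)))) and ((not (2*lim != 7)) -> ((not (store(tab, s + 2, lim - 9)[4] != 6)) or (not (2*lim > 22))))


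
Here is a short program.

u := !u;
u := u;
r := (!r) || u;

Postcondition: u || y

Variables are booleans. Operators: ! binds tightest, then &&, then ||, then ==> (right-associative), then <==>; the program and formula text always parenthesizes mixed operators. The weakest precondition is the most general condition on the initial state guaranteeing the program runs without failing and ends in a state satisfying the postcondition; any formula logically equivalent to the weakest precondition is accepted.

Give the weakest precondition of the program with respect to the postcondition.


Working backward. After the program, u || y must hold.
Before r := (!r) || u: u || y
Before u := u: u || y
Before u := !u: (!u) || y
Answer: WP = (!u) || y


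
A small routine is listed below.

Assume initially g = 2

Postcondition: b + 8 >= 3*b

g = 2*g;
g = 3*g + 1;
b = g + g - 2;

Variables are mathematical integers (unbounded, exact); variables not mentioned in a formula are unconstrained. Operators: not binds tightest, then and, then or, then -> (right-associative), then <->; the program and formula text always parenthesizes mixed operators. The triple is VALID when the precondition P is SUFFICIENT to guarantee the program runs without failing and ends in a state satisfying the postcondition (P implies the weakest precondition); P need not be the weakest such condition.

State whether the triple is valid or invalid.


Working backward. After the program, the postcondition b + 8 >= 3*b must hold; in canonical form it is 2*b <= 8.
Before b := g + g - 2: 4*g <= 12
Before g := 3*g + 1: 12*g <= 8
Before g := 2*g: 24*g <= 8
The weakest precondition is 24*g <= 8.
Check whether g = 2 implies it.
Countermodel: at the initial state g = 2, the precondition holds but the weakest precondition fails.
Answer: invalid


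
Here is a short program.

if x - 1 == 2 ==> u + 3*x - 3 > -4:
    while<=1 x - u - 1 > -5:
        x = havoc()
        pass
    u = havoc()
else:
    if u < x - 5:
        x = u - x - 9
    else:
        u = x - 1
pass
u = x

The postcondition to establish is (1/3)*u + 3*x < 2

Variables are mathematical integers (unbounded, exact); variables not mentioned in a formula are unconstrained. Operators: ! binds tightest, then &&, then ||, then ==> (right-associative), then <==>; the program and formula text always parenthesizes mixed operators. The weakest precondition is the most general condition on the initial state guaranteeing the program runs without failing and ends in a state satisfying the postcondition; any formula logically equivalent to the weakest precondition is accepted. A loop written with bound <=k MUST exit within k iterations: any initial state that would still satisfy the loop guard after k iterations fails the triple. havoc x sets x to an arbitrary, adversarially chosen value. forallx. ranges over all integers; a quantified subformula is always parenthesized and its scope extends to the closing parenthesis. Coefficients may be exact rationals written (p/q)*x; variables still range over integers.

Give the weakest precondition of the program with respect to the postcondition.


Working backward. After the program, (1/3)*u + 3*x < 2 must hold.
Before u := x: (10/3)*x < 2
Before skip: (10/3)*x < 2
Then branch requires (x > u - 4 ==> (forall x_1. ((!(x_1 > u - 4)) && (10/3)*x_1 < 2))) && ((!(x > u - 4)) ==> (10/3)*x < 2); else branch requires (u < x - 5 ==> (10/3)*u < (10/3)*x + 32) && ((!(u < x - 5)) ==> (10/3)*x < 2).
Before the if: ((x == 3 ==> u + 3*x > -1) ==> ((x > u - 4 ==> (forall x_1. ((!(x_1 > u - 4)) && (10/3)*x_1 < 2))) && ((!(x > u - 4)) ==> (10/3)*x < 2))) && ((!(x == 3 ==> u + 3*x > -1)) ==> ((u < x - 5 ==> (10/3)*u < (10/3)*x + 32) && ((!(u < x - 5)) ==> (10/3)*x < 2)))
Answer: WP = ((x == 3 ==> u + 3*x > -1) ==> ((x > u - 4 ==> (forall x_1. ((!(x_1 > u - 4)) && (10/3)*x_1 < 2))) && ((!(x > u - 4)) ==> (10/3)*x < 2))) && ((!(x == 3 ==> u + 3*x > -1)) ==> ((u < x - 5 ==> (10/3)*u < (10/3)*x + 32) && ((!(u < x - 5)) ==> (10/3)*x < 2)))


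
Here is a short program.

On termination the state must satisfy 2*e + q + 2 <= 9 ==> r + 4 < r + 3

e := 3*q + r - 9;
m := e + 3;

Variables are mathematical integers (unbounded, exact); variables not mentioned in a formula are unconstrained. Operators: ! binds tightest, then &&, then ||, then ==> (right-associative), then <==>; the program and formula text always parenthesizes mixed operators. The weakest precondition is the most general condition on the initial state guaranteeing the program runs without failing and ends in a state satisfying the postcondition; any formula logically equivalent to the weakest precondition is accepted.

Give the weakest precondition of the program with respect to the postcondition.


Working backward. After the program, the postcondition 2*e + q + 2 <= 9 ==> r + 4 < r + 3 must hold; in canonical form it is !(2*e + q <= 7).
Before m := e + 3: !(2*e + q <= 7)
Before e := 3*q + r - 9: !(7*q + 2*r <= 25)
Answer: WP = !(7*q + 2*r <= 25)


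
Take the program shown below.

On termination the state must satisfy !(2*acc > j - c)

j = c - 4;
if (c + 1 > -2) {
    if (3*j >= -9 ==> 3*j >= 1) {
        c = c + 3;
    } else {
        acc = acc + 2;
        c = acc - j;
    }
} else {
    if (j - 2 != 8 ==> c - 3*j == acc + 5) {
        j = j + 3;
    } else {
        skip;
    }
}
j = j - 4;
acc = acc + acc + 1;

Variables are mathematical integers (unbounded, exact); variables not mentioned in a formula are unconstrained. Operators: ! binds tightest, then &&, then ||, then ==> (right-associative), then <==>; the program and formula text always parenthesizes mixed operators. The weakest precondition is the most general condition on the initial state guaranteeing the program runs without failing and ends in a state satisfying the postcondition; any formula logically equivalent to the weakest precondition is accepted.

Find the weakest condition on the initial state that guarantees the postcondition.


Working backward. After the program, the postcondition !(2*acc > j - c) must hold; in canonical form it is !(2*acc + c > j).
Before acc := acc + acc + 1: !(4*acc + c > j - 2)
Before j := j - 4: !(4*acc + c > j - 6)
Then branch requires ((3*j >= -9 ==> 3*j >= 1) ==> (!(4*acc + c > j - 9))) && ((!(3*j >= -9 ==> 3*j >= 1)) ==> (!(5*acc > 2*j - 16))); else branch requires ((j != 10 ==> c == acc + 3*j + 5) ==> (!(4*acc + c > j - 3))) && ((!(j != 10 ==> c == acc + 3*j + 5)) ==> (!(4*acc + c > j - 6))).
Before the if: (c > -3 ==> (((3*j >= -9 ==> 3*j >= 1) ==> (!(4*acc + c > j - 9))) && ((!(3*j >= -9 ==> 3*j >= 1)) ==> (!(5*acc > 2*j - 16))))) && ((!(c > -3)) ==> (((j != 10 ==> c == acc + 3*j + 5) ==> (!(4*acc + c > j - 3))) && ((!(j != 10 ==> c == acc + 3*j + 5)) ==> (!(4*acc + c > j - 6)))))
Before j := c - 4: (c > -3 ==> (((3*c >= 3 ==> 3*c >= 13) ==> (!(4*acc > -13))) && ((!(3*c >= 3 ==> 3*c >= 13)) ==> (!(5*acc > 2*c - 24))))) && ((!(c > -3)) ==> (((c != 14 ==> acc + 2*c == 7) ==> (!(4*acc > -7))) && ((!(c != 14 ==> acc + 2*c == 7)) ==> (!(4*acc > -10)))))
Answer: WP = (c > -3 ==> (((3*c >= 3 ==> 3*c >= 13) ==> (!(4*acc > -13))) && ((!(3*c >= 3 ==> 3*c >= 13)) ==> (!(5*acc > 2*c - 24))))) && ((!(c > -3)) ==> (((c != 14 ==> acc + 2*c == 7) ==> (!(4*acc > -7))) && ((!(c != 14 ==> acc + 2*c == 7)) ==> (!(4*acc > -10)))))


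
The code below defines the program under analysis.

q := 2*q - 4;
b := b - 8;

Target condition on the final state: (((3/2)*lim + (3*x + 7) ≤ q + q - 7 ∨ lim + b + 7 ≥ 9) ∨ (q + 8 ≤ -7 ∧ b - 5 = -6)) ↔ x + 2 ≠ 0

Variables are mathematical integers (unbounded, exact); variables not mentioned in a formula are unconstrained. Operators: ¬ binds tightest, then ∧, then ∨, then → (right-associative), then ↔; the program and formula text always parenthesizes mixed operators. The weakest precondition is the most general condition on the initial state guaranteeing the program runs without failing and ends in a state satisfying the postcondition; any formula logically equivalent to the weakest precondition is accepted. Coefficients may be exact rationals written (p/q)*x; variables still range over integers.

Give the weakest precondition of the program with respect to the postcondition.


Working backward. After the program, the postcondition (((3/2)*lim + (3*x + 7) ≤ q + q - 7 ∨ lim + b + 7 ≥ 9) ∨ (q + 8 ≤ -7 ∧ b - 5 = -6)) ↔ x + 2 ≠ 0 must hold; in canonical form it is ((3/2)*lim + 3*x ≤ 2*q - 14 ∨ b + lim ≥ 2 ∨ (q ≤ -15 ∧ b = -1)) ↔ x ≠ -2.
Before b := b - 8: ((3/2)*lim + 3*x ≤ 2*q - 14 ∨ b + lim ≥ 10 ∨ (q ≤ -15 ∧ b = 7)) ↔ x ≠ -2
Before q := 2*q - 4: ((3/2)*lim + 3*x ≤ 4*q - 22 ∨ b + lim ≥ 10 ∨ (2*q ≤ -11 ∧ b = 7)) ↔ x ≠ -2
Answer: WP = ((3/2)*lim + 3*x ≤ 4*q - 22 ∨ b + lim ≥ 10 ∨ (2*q ≤ -11 ∧ b = 7)) ↔ x ≠ -2


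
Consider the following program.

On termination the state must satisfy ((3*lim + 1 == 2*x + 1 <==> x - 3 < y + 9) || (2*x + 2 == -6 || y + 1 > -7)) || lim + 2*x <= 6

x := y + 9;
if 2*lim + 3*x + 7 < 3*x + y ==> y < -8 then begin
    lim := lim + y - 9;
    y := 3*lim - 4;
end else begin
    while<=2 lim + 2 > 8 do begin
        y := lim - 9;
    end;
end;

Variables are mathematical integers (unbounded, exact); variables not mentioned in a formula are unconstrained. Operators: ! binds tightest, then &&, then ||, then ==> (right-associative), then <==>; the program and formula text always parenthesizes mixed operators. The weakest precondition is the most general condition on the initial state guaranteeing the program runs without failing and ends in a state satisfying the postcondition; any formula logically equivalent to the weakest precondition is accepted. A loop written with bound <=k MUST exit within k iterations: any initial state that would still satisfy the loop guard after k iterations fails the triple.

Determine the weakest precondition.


Working backward. After the program, the postcondition ((3*lim + 1 == 2*x + 1 <==> x - 3 < y + 9) || (2*x + 2 == -6 || y + 1 > -7)) || lim + 2*x <= 6 must hold; in canonical form it is (3*lim == 2*x <==> x < y + 12) || 2*x == -8 || y > -8 || lim + 2*x <= 6.
Then branch requires (3*lim + 3*y == 2*x + 27 <==> x < 3*lim + 3*y - 19) || 2*x == -8 || 3*lim + 3*y > 23 || lim + 2*x + y <= 15; else branch requires (lim > 6 ==> ((lim > 6 ==> ((!(lim > 6)) && ((3*lim == 2*x <==> x < lim + 3) || 2*x == -8 || lim > 1 || lim + 2*x <= 6))) && ((!(lim > 6)) ==> ((3*lim == 2*x <==> x < lim + 3) || 2*x == -8 || lim > 1 || lim + 2*x <= 6)))) && ((!(lim > 6)) ==> ((3*lim == 2*x <==> x < y + 12) || 2*x == -8 || y > -8 || lim + 2*x <= 6)).
Before the if: ((2*lim < y - 7 ==> y < -8) ==> ((3*lim + 3*y == 2*x + 27 <==> x < 3*lim + 3*y - 19) || 2*x == -8 || 3*lim + 3*y > 23 || lim + 2*x + y <= 15)) && ((!(2*lim < y - 7 ==> y < -8)) ==> ((lim > 6 ==> ((lim > 6 ==> ((!(lim > 6)) && ((3*lim == 2*x <==> x < lim + 3) || 2*x == -8 || lim > 1 || lim + 2*x <= 6))) && ((!(lim > 6)) ==> ((3*lim == 2*x <==> x < lim + 3) || 2*x == -8 || lim > 1 || lim + 2*x <= 6)))) && ((!(lim > 6)) ==> ((3*lim == 2*x <==> x < y + 12) || 2*x == -8 || y > -8 || lim + 2*x <= 6))))
Before x := y + 9: ((2*lim < y - 7 ==> y < -8) ==> ((3*lim + y == 45 <==> 3*lim + 2*y > 28) || 2*y == -26 || 3*lim + 3*y > 23 || lim + 3*y <= -3)) && ((!(2*lim < y - 7 ==> y < -8)) ==> ((lim > 6 ==> ((lim > 6 ==> ((!(lim > 6)) && ((3*lim == 2*y + 18 <==> y < lim - 6) || 2*y == -26 || lim > 1 || lim + 2*y <= -12))) && ((!(lim > 6)) ==> ((3*lim == 2*y + 18 <==> y < lim - 6) || 2*y == -26 || lim > 1 || lim + 2*y <= -12)))) && ((!(lim > 6)) ==> (3*lim == 2*y + 18 || 2*y == -26 || y > -8 || lim + 2*y <= -12))))
Answer: WP = ((2*lim < y - 7 ==> y < -8) ==> ((3*lim + y == 45 <==> 3*lim + 2*y > 28) || 2*y == -26 || 3*lim + 3*y > 23 || lim + 3*y <= -3)) && ((!(2*lim < y - 7 ==> y < -8)) ==> ((lim > 6 ==> ((lim > 6 ==> ((!(lim > 6)) && ((3*lim == 2*y + 18 <==> y < lim - 6) || 2*y == -26 || lim > 1 || lim + 2*y <= -12))) && ((!(lim > 6)) ==> ((3*lim == 2*y + 18 <==> y < lim - 6) || 2*y == -26 || lim > 1 || lim + 2*y <= -12)))) && ((!(lim > 6)) ==> (3*lim == 2*y + 18 || 2*y == -26 || y > -8 || lim + 2*y <= -12))))


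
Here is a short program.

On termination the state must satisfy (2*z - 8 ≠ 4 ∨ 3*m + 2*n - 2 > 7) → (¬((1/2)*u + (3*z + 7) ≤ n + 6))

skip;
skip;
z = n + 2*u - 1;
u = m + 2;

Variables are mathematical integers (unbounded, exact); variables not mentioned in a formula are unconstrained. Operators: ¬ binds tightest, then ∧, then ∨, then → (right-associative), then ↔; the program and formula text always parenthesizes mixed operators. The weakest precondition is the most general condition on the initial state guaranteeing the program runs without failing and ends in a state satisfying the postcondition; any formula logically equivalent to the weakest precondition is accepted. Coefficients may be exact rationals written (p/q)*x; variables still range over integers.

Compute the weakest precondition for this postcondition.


Working backward. After the program, the postcondition (2*z - 8 ≠ 4 ∨ 3*m + 2*n - 2 > 7) → (¬((1/2)*u + (3*z + 7) ≤ n + 6)) must hold; in canonical form it is (2*z ≠ 12 ∨ 3*m + 2*n > 9) → (¬((1/2)*u + 3*z ≤ n - 1)).
Before u := m + 2: (2*z ≠ 12 ∨ 3*m + 2*n > 9) → (¬((1/2)*m + 3*z ≤ n - 2))
Before z := n + 2*u - 1: (2*n + 4*u ≠ 14 ∨ 3*m + 2*n > 9) → (¬((1/2)*m + 2*n + 6*u ≤ 1))
Before skip: (2*n + 4*u ≠ 14 ∨ 3*m + 2*n > 9) → (¬((1/2)*m + 2*n + 6*u ≤ 1))
Before skip: (2*n + 4*u ≠ 14 ∨ 3*m + 2*n > 9) → (¬((1/2)*m + 2*n + 6*u ≤ 1))
Answer: WP = (2*n + 4*u ≠ 14 ∨ 3*m + 2*n > 9) → (¬((1/2)*m + 2*n + 6*u ≤ 1))


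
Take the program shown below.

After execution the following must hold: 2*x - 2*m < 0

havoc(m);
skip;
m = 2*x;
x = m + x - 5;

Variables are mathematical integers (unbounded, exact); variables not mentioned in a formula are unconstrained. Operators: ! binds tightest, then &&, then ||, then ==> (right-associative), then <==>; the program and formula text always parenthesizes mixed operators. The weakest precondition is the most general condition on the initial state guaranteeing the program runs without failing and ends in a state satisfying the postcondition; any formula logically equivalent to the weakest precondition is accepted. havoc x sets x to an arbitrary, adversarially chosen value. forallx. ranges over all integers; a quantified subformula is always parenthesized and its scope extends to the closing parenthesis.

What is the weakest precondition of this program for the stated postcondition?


Working backward. After the program, the postcondition 2*x - 2*m < 0 must hold; in canonical form it is 2*x < 2*m.
Before x := m + x - 5: 2*x < 10
Before m := 2*x: 2*x < 10
Before skip: 2*x < 10
Before havoc m: 2*x < 10
Answer: WP = 2*x < 10


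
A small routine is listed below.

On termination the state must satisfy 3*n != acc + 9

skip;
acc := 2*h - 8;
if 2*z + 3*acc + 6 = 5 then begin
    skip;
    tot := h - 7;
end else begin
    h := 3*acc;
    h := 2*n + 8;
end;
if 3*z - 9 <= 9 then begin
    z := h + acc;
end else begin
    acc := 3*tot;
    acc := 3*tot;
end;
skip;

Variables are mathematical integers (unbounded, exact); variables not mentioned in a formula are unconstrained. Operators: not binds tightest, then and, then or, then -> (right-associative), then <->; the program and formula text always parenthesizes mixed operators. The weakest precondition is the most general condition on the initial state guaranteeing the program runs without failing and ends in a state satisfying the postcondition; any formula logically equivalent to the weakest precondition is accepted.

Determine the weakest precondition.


Working backward. After the program, 3*n != acc + 9 must hold.
Before skip: 3*n != acc + 9
Then branch requires 3*n != acc + 9; else branch requires 3*n != 3*tot + 9.
Before the if: (3*z <= 18 -> 3*n != acc + 9) and ((not (3*z <= 18)) -> 3*n != 3*tot + 9)
Then branch requires (3*z <= 18 -> 3*n != acc + 9) and ((not (3*z <= 18)) -> 3*n != 3*h - 12); else branch requires (3*z <= 18 -> 3*n != acc + 9) and ((not (3*z <= 18)) -> 3*n != 3*tot + 9).
Before the if: (3*acc + 2*z = -1 -> ((3*z <= 18 -> 3*n != acc + 9) and ((not (3*z <= 18)) -> 3*n != 3*h - 12))) and ((not (3*acc + 2*z = -1)) -> ((3*z <= 18 -> 3*n != acc + 9) and ((not (3*z <= 18)) -> 3*n != 3*tot + 9)))
Before acc := 2*h - 8: (6*h + 2*z = 23 -> ((3*z <= 18 -> 3*n != 2*h + 1) and ((not (3*z <= 18)) -> 3*n != 3*h - 12))) and ((not (6*h + 2*z = 23)) -> ((3*z <= 18 -> 3*n != 2*h + 1) and ((not (3*z <= 18)) -> 3*n != 3*tot + 9)))
Before skip: (6*h + 2*z = 23 -> ((3*z <= 18 -> 3*n != 2*h + 1) and ((not (3*z <= 18)) -> 3*n != 3*h - 12))) and ((not (6*h + 2*z = 23)) -> ((3*z <= 18 -> 3*n != 2*h + 1) and ((not (3*z <= 18)) -> 3*n != 3*tot + 9)))
Answer: WP = (6*h + 2*z = 23 -> ((3*z <= 18 -> 3*n != 2*h + 1) and ((not (3*z <= 18)) -> 3*n != 3*h - 12))) and ((not (6*h + 2*z = 23)) -> ((3*z <= 18 -> 3*n != 2*h + 1) and ((not (3*z <= 18)) -> 3*n != 3*tot + 9)))


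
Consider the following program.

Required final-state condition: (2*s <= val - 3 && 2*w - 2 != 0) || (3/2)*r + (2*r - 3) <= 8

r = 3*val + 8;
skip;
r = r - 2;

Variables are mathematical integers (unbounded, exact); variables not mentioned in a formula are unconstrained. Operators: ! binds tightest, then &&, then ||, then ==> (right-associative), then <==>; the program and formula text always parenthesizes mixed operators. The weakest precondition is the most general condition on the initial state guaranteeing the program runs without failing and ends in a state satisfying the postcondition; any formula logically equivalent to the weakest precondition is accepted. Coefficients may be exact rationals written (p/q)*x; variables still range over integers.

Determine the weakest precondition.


Working backward. After the program, the postcondition (2*s <= val - 3 && 2*w - 2 != 0) || (3/2)*r + (2*r - 3) <= 8 must hold; in canonical form it is (2*s <= val - 3 && 2*w != 2) || (7/2)*r <= 11.
Before r := r - 2: (2*s <= val - 3 && 2*w != 2) || (7/2)*r <= 18
Before skip: (2*s <= val - 3 && 2*w != 2) || (7/2)*r <= 18
Before r := 3*val + 8: (2*s <= val - 3 && 2*w != 2) || (21/2)*val <= -10
Answer: WP = (2*s <= val - 3 && 2*w != 2) || (21/2)*val <= -10


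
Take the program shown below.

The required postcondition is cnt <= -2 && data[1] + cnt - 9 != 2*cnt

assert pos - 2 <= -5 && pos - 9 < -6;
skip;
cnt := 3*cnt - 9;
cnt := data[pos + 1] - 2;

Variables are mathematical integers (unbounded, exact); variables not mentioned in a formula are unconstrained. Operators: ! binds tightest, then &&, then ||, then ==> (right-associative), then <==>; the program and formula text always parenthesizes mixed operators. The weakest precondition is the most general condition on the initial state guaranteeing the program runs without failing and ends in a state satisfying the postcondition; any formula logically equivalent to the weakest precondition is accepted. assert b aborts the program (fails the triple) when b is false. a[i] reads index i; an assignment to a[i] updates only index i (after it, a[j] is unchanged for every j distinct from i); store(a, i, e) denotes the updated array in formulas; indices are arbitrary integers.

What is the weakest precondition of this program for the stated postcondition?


Working backward. After the program, the postcondition cnt <= -2 && data[1] + cnt - 9 != 2*cnt must hold; in canonical form it is cnt <= -2 && data[1] != cnt + 9.
Before cnt := data[pos + 1] - 2: data[pos + 1] <= 0 && data[1] != data[pos + 1] + 7
Before cnt := 3*cnt - 9: data[pos + 1] <= 0 && data[1] != data[pos + 1] + 7
Before skip: data[pos + 1] <= 0 && data[1] != data[pos + 1] + 7
Before assert pos - 2 <= -5 && pos - 9 < -6: pos <= -3 && pos < 3 && data[pos + 1] <= 0 && data[1] != data[pos + 1] + 7
Answer: WP = pos <= -3 && pos < 3 && data[pos + 1] <= 0 && data[1] != data[pos + 1] + 7


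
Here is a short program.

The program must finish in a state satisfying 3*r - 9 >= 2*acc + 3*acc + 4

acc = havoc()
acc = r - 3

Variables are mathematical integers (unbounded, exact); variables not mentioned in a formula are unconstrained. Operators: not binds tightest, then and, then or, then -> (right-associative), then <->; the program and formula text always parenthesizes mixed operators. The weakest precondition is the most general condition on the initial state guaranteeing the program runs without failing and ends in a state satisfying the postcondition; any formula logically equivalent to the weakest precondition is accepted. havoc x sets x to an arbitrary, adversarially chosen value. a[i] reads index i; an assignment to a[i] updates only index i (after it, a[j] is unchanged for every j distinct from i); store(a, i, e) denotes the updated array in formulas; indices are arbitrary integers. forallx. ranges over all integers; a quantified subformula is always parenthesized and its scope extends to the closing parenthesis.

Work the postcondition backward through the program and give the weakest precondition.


Working backward. After the program, the postcondition 3*r - 9 >= 2*acc + 3*acc + 4 must hold; in canonical form it is 3*r >= 5*acc + 13.
Before acc := r - 3: 2*r <= 2
Before havoc acc: 2*r <= 2
Answer: WP = 2*r <= 2


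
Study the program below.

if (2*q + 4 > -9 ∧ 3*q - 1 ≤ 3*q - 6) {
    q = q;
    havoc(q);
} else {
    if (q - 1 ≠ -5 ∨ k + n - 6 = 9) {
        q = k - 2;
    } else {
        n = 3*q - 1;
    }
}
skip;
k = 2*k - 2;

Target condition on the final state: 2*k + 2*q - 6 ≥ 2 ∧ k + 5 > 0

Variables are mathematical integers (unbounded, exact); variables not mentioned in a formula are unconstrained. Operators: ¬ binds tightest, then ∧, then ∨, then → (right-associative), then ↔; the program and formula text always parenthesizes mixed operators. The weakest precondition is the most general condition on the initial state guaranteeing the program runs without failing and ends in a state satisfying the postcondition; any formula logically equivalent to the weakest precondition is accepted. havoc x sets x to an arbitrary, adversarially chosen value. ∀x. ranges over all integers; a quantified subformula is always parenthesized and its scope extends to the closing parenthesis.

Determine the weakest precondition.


Working backward. After the program, the postcondition 2*k + 2*q - 6 ≥ 2 ∧ k + 5 > 0 must hold; in canonical form it is 2*k + 2*q ≥ 8 ∧ k > -5.
Before k := 2*k - 2: 4*k + 2*q ≥ 12 ∧ 2*k > -3
Before skip: 4*k + 2*q ≥ 12 ∧ 2*k > -3
Then branch requires ∀q_1. (4*k + 2*q_1 ≥ 12 ∧ 2*k > -3); else branch requires ((q ≠ -4 ∨ k + n = 15) → (6*k ≥ 16 ∧ 2*k > -3)) ∧ ((¬(q ≠ -4 ∨ k + n = 15)) → (4*k + 2*q ≥ 12 ∧ 2*k > -3)).
Before the if: ((q ≠ -4 ∨ k + n = 15) → (6*k ≥ 16 ∧ 2*k > -3)) ∧ ((¬(q ≠ -4 ∨ k + n = 15)) → (4*k + 2*q ≥ 12 ∧ 2*k > -3))
Answer: WP = ((q ≠ -4 ∨ k + n = 15) → (6*k ≥ 16 ∧ 2*k > -3)) ∧ ((¬(q ≠ -4 ∨ k + n = 15)) → (4*k + 2*q ≥ 12 ∧ 2*k > -3))


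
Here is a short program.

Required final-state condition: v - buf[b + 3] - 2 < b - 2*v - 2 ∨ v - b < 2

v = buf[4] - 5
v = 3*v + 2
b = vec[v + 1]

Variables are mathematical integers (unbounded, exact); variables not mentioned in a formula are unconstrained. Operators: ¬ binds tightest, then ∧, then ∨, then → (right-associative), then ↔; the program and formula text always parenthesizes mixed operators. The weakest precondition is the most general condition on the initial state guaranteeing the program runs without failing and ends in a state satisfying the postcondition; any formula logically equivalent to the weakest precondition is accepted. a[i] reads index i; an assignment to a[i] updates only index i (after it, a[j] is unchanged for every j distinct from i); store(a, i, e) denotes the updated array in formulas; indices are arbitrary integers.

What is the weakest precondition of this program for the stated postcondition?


Working backward. After the program, the postcondition v - buf[b + 3] - 2 < b - 2*v - 2 ∨ v - b < 2 must hold; in canonical form it is 3*v < buf[b + 3] + b ∨ v < b + 2.
Before b := vec[v + 1]: 3*v < buf[vec[v + 1] + 3] + vec[v + 1] ∨ v < vec[v + 1] + 2
Before v := 3*v + 2: 9*v < buf[vec[3*v + 3] + 3] + vec[3*v + 3] - 6 ∨ 3*v < vec[3*v + 3]
Before v := buf[4] - 5: 9*buf[4] < buf[vec[3*buf[4] - 12] + 3] + vec[3*buf[4] - 12] + 39 ∨ 3*buf[4] < vec[3*buf[4] - 12] + 15
Answer: WP = 9*buf[4] < buf[vec[3*buf[4] - 12] + 3] + vec[3*buf[4] - 12] + 39 ∨ 3*buf[4] < vec[3*buf[4] - 12] + 15


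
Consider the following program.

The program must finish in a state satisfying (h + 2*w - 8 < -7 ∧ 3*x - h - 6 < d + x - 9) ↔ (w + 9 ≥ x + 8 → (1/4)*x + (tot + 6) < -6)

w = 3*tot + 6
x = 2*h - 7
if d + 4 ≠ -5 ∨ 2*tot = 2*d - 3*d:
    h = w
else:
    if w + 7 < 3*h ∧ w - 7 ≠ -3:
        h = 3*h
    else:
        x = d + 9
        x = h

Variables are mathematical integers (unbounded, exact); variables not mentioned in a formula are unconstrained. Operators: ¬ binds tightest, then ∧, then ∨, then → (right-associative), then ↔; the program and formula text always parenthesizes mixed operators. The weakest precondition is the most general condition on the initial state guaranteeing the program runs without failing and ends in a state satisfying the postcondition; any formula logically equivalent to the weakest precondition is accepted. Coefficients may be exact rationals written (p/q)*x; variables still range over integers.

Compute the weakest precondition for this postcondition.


Working backward. After the program, the postcondition (h + 2*w - 8 < -7 ∧ 3*x - h - 6 < d + x - 9) ↔ (w + 9 ≥ x + 8 → (1/4)*x + (tot + 6) < -6) must hold; in canonical form it is (h + 2*w < 1 ∧ 2*x < d + h - 3) ↔ (w ≥ x - 1 → tot + (1/4)*x < -12).
Then branch requires (3*w < 1 ∧ 2*x < d + w - 3) ↔ (w ≥ x - 1 → tot + (1/4)*x < -12); else branch requires ((w < 3*h - 7 ∧ w ≠ 4) → ((3*h + 2*w < 1 ∧ 2*x < d + 3*h - 3) ↔ (w ≥ x - 1 → tot + (1/4)*x < -12))) ∧ ((¬(w < 3*h - 7 ∧ w ≠ 4)) → ((h + 2*w < 1 ∧ h < d - 3) ↔ (w ≥ h - 1 → (1/4)*h + tot < -12))).
Before the if: ((d ≠ -9 ∨ d + 2*tot = 0) → ((3*w < 1 ∧ 2*x < d + w - 3) ↔ (w ≥ x - 1 → tot + (1/4)*x < -12))) ∧ ((¬(d ≠ -9 ∨ d + 2*tot = 0)) → (((w < 3*h - 7 ∧ w ≠ 4) → ((3*h + 2*w < 1 ∧ 2*x < d + 3*h - 3) ↔ (w ≥ x - 1 → tot + (1/4)*x < -12))) ∧ ((¬(w < 3*h - 7 ∧ w ≠ 4)) → ((h + 2*w < 1 ∧ h < d - 3) ↔ (w ≥ h - 1 → (1/4)*h + tot < -12)))))
Before x := 2*h - 7: ((d ≠ -9 ∨ d + 2*tot = 0) → ((3*w < 1 ∧ 4*h < d + w + 11) ↔ (w ≥ 2*h - 8 → (1/2)*h + tot < -41/4))) ∧ ((¬(d ≠ -9 ∨ d + 2*tot = 0)) → (((w < 3*h - 7 ∧ w ≠ 4) → ((3*h + 2*w < 1 ∧ h < d + 11) ↔ (w ≥ 2*h - 8 → (1/2)*h + tot < -41/4))) ∧ ((¬(w < 3*h - 7 ∧ w ≠ 4)) → ((h + 2*w < 1 ∧ h < d - 3) ↔ (w ≥ h - 1 → (1/4)*h + tot < -12)))))
Before w := 3*tot + 6: ((d ≠ -9 ∨ d + 2*tot = 0) → ((9*tot < -17 ∧ 4*h < d + 3*tot + 17) ↔ (3*tot ≥ 2*h - 14 → (1/2)*h + tot < -41/4))) ∧ ((¬(d ≠ -9 ∨ d + 2*tot = 0)) → (((3*tot < 3*h - 13 ∧ 3*tot ≠ -2) → ((3*h + 6*tot < -11 ∧ h < d + 11) ↔ (3*tot ≥ 2*h - 14 → (1/2)*h + tot < -41/4))) ∧ ((¬(3*tot < 3*h - 13 ∧ 3*tot ≠ -2)) → ((h + 6*tot < -11 ∧ h < d - 3) ↔ (3*tot ≥ h - 7 → (1/4)*h + tot < -12)))))
Answer: WP = ((d ≠ -9 ∨ d + 2*tot = 0) → ((9*tot < -17 ∧ 4*h < d + 3*tot + 17) ↔ (3*tot ≥ 2*h - 14 → (1/2)*h + tot < -41/4))) ∧ ((¬(d ≠ -9 ∨ d + 2*tot = 0)) → (((3*tot < 3*h - 13 ∧ 3*tot ≠ -2) → ((3*h + 6*tot < -11 ∧ h < d + 11) ↔ (3*tot ≥ 2*h - 14 → (1/2)*h + tot < -41/4))) ∧ ((¬(3*tot < 3*h - 13 ∧ 3*tot ≠ -2)) → ((h + 6*tot < -11 ∧ h < d - 3) ↔ (3*tot ≥ h - 7 → (1/4)*h + tot < -12)))))
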